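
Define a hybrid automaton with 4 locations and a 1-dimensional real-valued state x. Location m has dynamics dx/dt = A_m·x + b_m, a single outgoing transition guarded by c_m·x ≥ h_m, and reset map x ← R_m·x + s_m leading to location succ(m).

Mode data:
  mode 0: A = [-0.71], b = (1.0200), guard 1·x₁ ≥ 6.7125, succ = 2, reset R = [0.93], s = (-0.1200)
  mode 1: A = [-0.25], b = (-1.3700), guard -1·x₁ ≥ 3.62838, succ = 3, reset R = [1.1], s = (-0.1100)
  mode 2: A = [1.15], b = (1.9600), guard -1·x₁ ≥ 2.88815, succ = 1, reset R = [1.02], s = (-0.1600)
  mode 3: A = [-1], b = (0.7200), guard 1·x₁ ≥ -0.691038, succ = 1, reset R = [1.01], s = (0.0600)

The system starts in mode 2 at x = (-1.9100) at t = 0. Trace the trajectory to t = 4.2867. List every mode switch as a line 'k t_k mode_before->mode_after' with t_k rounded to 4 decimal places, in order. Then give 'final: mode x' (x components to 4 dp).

1 1.5220 2->1
2 2.5162 1->3
3 3.7449 3->1
final: 1 -1.2513

Mode 2: guard c·x = 2.8881 hit at Δt = 1.5220 (t = 1.5220), x⁻ = (-2.8882) → reset → x⁺ = (-3.1059), jump to mode 1
Mode 1: guard c·x = 3.6284 hit at Δt = 0.9942 (t = 2.5162), x⁻ = (-3.6284) → reset → x⁺ = (-4.1012), jump to mode 3
Mode 3: guard c·x = -0.6910 hit at Δt = 1.2287 (t = 3.7449), x⁻ = (-0.6910) → reset → x⁺ = (-0.6379), jump to mode 1
Mode 1: flow for 0.5418 to horizon, guard not reached → x = (-1.2513)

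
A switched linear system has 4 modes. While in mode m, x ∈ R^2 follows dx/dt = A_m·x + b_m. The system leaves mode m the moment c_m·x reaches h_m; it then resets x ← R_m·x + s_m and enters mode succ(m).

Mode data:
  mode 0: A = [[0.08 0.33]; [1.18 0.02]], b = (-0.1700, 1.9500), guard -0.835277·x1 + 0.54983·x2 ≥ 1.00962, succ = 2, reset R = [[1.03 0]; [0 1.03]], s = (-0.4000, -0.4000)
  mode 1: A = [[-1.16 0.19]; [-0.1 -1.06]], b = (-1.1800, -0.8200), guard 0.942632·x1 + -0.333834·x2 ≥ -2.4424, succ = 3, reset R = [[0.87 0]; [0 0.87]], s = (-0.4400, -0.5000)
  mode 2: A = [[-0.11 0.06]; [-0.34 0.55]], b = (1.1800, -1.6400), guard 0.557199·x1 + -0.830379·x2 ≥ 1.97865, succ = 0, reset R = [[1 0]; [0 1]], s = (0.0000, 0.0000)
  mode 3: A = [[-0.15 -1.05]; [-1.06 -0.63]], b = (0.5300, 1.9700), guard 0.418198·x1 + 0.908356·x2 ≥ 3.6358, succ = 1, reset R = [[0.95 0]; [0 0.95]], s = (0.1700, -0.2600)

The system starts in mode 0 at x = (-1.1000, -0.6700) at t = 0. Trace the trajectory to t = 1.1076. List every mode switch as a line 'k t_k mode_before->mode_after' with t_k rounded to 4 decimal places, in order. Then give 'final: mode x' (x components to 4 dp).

1 0.7630 0->2
final: 2 -1.4221 -1.3061

Mode 0: guard c·x = 1.0096 hit at Δt = 0.7630 (t = 0.7630), x⁻ = (-1.4273, -0.3320) → reset → x⁺ = (-1.8701, -0.7420), jump to mode 2
Mode 2: flow for 0.3446 to horizon, guard not reached → x = (-1.4221, -1.3061)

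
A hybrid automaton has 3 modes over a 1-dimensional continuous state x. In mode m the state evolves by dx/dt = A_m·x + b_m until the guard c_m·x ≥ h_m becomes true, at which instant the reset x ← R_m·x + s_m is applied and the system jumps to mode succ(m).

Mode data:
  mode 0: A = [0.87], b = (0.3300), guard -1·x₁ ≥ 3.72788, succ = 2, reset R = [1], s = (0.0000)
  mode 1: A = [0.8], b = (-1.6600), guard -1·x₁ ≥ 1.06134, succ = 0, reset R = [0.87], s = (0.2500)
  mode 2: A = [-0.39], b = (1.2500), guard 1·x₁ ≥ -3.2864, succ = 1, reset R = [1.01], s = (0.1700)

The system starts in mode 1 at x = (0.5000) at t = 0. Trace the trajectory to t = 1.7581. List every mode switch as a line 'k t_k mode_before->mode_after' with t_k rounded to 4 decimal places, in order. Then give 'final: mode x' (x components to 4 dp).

1 0.8610 1->0
final: 0 -1.0211

Mode 1: guard c·x = 1.0613 hit at Δt = 0.8610 (t = 0.8610), x⁻ = (-1.0613) → reset → x⁺ = (-0.6734), jump to mode 0
Mode 0: flow for 0.8971 to horizon, guard not reached → x = (-1.0211)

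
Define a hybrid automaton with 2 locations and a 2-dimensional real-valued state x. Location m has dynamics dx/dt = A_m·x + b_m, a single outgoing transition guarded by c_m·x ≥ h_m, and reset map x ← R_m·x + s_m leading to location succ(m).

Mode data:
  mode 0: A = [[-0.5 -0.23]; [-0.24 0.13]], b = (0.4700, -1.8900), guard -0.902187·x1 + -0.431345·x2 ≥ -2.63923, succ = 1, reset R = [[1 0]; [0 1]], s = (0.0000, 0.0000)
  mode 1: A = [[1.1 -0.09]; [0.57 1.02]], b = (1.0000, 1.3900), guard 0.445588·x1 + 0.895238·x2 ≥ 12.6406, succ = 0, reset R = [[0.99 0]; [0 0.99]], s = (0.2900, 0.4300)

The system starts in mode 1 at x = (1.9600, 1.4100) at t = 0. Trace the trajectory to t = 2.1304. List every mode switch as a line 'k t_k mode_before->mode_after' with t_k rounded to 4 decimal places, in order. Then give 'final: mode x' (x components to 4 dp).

1 1.0313 1->0
final: 0 2.8598 8.8238

Mode 1: guard c·x = 12.6406 hit at Δt = 1.0313 (t = 1.0313), x⁻ = (7.3004, 10.4862) → reset → x⁺ = (7.5174, 10.8113), jump to mode 0
Mode 0: flow for 1.0991 to horizon, guard not reached → x = (2.8598, 8.8238)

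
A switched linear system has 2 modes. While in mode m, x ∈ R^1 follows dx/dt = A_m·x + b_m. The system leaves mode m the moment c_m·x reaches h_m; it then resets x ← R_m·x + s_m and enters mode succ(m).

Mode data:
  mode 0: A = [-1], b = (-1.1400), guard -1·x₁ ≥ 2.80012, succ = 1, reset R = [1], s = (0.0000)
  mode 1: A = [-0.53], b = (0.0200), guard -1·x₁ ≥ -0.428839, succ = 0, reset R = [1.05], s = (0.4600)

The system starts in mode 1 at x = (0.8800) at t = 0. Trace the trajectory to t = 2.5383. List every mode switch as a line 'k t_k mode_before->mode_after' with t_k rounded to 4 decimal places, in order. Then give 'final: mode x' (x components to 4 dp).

1 1.4474 1->0
final: 0 -0.4513

Mode 1: guard c·x = -0.4288 hit at Δt = 1.4474 (t = 1.4474), x⁻ = (0.4288) → reset → x⁺ = (0.9103), jump to mode 0
Mode 0: flow for 1.0909 to horizon, guard not reached → x = (-0.4513)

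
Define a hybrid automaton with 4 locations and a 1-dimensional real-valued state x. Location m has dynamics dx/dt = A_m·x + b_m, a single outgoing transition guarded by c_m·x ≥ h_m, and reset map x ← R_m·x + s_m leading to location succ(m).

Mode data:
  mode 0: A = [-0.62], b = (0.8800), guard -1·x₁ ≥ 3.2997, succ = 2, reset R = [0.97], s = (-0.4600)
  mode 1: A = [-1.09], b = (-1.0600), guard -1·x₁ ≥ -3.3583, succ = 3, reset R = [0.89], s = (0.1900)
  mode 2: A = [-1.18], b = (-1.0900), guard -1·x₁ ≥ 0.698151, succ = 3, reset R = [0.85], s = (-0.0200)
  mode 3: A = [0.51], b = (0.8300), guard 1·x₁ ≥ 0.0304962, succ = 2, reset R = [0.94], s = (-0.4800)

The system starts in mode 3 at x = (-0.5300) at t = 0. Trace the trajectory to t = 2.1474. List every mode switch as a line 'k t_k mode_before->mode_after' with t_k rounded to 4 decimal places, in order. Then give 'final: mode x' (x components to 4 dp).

Mode 3: guard c·x = 0.0305 hit at Δt = 0.8090 (t = 0.8090), x⁻ = (0.0305) → reset → x⁺ = (-0.4513), jump to mode 2
Mode 2: guard c·x = 0.6982 hit at Δt = 0.6264 (t = 1.4354), x⁻ = (-0.6982) → reset → x⁺ = (-0.6134), jump to mode 3
Mode 3: flow for 0.7120 to horizon, guard not reached → x = (-0.1695)

1 0.8090 3->2
2 1.4354 2->3
final: 3 -0.1695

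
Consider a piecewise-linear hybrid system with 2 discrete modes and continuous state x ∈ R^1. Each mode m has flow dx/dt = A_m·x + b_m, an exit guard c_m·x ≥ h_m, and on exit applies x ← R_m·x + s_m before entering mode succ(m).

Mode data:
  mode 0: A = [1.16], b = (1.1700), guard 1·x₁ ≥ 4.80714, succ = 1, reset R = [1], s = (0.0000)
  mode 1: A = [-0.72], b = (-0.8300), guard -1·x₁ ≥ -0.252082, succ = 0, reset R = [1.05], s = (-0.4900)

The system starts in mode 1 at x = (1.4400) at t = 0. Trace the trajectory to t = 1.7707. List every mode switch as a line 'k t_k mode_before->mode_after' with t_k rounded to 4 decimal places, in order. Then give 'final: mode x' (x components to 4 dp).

Mode 1: guard c·x = -0.2521 hit at Δt = 0.8511 (t = 0.8511), x⁻ = (0.2521) → reset → x⁺ = (-0.2253), jump to mode 0
Mode 0: flow for 0.9196 to horizon, guard not reached → x = (1.2676)

1 0.8511 1->0
final: 0 1.2676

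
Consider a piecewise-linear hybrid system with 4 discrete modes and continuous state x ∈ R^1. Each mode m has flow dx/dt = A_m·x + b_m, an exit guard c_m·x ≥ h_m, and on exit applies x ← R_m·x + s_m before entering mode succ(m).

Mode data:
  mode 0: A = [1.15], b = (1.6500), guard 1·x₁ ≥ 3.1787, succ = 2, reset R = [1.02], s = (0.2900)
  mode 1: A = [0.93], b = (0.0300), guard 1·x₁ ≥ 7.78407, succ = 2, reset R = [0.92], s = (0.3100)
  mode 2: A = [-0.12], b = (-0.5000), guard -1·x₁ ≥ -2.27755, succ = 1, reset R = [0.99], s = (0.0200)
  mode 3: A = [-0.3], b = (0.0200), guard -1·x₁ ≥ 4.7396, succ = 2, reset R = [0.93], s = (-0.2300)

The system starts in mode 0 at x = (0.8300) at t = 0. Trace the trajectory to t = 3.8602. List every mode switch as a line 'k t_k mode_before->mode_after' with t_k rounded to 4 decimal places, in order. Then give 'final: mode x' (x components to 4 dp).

1 0.6187 0->2
2 2.1012 2->1
3 3.4133 1->2
final: 2 6.8637

Mode 0: guard c·x = 3.1787 hit at Δt = 0.6187 (t = 0.6187), x⁻ = (3.1787) → reset → x⁺ = (3.5323), jump to mode 2
Mode 2: guard c·x = -2.2776 hit at Δt = 1.4825 (t = 2.1012), x⁻ = (2.2776) → reset → x⁺ = (2.2748), jump to mode 1
Mode 1: guard c·x = 7.7841 hit at Δt = 1.3121 (t = 3.4133), x⁻ = (7.7841) → reset → x⁺ = (7.4713), jump to mode 2
Mode 2: flow for 0.4469 to horizon, guard not reached → x = (6.8637)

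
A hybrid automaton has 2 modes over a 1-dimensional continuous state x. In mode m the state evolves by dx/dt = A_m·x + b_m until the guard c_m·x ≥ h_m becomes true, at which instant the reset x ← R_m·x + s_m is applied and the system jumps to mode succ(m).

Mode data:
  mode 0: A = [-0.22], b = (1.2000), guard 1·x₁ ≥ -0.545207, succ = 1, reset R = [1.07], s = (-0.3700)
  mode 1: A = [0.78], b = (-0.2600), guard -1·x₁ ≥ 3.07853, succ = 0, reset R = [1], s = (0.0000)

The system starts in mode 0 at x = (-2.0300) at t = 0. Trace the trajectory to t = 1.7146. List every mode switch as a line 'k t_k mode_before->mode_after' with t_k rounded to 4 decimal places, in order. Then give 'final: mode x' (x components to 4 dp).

Mode 0: guard c·x = -0.5452 hit at Δt = 1.0051 (t = 1.0051), x⁻ = (-0.5452) → reset → x⁺ = (-0.9534), jump to mode 1
Mode 1: flow for 0.7095 to horizon, guard not reached → x = (-1.9045)

1 1.0051 0->1
final: 1 -1.9045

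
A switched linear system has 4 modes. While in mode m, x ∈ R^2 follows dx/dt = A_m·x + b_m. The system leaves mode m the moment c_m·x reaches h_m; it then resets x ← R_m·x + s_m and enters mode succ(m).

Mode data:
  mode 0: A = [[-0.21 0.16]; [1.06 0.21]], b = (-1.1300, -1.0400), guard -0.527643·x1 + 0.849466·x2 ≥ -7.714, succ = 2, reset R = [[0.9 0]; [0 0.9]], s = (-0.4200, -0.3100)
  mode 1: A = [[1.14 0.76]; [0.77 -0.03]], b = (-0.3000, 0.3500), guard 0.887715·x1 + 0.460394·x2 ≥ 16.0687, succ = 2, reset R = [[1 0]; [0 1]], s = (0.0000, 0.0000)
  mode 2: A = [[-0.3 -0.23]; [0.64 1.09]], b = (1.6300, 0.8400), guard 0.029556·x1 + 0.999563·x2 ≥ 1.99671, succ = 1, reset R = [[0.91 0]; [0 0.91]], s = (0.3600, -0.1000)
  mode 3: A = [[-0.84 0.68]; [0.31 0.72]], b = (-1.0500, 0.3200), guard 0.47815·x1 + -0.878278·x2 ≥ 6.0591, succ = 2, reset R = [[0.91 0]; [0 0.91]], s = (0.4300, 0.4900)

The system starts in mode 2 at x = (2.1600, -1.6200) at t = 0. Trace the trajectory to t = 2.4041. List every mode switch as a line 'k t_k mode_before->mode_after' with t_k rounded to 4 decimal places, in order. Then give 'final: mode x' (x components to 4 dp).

Mode 2: guard c·x = 1.9967 hit at Δt = 1.5613 (t = 1.5613), x⁻ = (3.4751, 1.8948) → reset → x⁺ = (3.5223, 1.6243), jump to mode 1
Mode 1: flow for 0.8428 to horizon, guard not reached → x = (12.1988, 6.3333)

1 1.5613 2->1
final: 1 12.1988 6.3333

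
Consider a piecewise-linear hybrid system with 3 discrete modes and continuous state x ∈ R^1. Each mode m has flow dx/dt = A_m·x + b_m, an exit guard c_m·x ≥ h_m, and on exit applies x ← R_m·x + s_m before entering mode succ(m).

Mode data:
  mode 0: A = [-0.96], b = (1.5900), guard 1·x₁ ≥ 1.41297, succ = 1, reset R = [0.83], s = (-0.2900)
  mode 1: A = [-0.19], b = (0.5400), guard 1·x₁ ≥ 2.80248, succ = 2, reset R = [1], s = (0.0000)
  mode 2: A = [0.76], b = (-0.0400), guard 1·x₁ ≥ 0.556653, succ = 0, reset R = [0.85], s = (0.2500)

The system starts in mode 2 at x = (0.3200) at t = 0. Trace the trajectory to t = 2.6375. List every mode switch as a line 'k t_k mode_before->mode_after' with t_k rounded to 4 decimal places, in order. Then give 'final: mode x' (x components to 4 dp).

1 0.8342 2->0
2 2.2345 0->1
final: 1 1.0272

Mode 2: guard c·x = 0.5567 hit at Δt = 0.8342 (t = 0.8342), x⁻ = (0.5567) → reset → x⁺ = (0.7232), jump to mode 0
Mode 0: guard c·x = 1.4130 hit at Δt = 1.4003 (t = 2.2345), x⁻ = (1.4130) → reset → x⁺ = (0.8828), jump to mode 1
Mode 1: flow for 0.4030 to horizon, guard not reached → x = (1.0272)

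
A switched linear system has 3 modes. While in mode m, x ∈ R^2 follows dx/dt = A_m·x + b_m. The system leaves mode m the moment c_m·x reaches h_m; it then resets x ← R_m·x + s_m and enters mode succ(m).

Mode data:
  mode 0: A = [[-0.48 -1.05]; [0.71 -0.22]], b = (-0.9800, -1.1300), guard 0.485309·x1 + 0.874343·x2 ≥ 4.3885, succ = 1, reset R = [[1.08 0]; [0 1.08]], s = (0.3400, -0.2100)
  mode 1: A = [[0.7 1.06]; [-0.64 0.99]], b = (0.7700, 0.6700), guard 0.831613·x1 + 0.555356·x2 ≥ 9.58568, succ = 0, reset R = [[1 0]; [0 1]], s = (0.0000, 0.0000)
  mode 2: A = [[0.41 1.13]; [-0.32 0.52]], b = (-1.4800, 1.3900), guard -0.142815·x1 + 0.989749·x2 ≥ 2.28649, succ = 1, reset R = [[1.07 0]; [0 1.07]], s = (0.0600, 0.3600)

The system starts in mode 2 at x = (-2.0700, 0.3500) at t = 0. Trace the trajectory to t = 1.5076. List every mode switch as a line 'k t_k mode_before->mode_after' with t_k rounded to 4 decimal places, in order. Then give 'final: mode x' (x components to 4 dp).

1 0.5656 2->1
final: 1 2.3361 8.6182

Mode 2: guard c·x = 2.2865 hit at Δt = 0.5656 (t = 0.5656), x⁻ = (-2.7978, 1.9065) → reset → x⁺ = (-2.9337, 2.3999), jump to mode 1
Mode 1: flow for 0.9420 to horizon, guard not reached → x = (2.3361, 8.6182)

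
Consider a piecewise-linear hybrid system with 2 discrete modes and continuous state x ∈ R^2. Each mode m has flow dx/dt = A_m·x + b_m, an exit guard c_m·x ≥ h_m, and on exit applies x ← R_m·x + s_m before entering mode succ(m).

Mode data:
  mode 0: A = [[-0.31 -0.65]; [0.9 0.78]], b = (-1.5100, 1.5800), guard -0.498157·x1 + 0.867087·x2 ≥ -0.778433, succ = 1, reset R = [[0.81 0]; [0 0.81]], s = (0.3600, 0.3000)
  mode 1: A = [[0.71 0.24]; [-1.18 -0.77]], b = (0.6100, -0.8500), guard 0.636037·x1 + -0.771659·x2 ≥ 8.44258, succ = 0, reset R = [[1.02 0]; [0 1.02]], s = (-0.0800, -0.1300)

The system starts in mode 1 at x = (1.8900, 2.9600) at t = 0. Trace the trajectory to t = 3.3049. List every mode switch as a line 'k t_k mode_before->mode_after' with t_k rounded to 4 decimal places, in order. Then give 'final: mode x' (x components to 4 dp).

Mode 1: guard c·x = 8.4426 hit at Δt = 1.5486 (t = 1.5486), x⁻ = (7.1905, -5.0141) → reset → x⁺ = (7.2543, -5.2444), jump to mode 0
Mode 0: guard c·x = -0.7784 hit at Δt = 1.2368 (t = 2.7854), x⁻ = (4.6223, 1.7579) → reset → x⁺ = (4.1041, 1.7239), jump to mode 1
Mode 1: flow for 0.5195 to horizon, guard not reached → x = (6.3231, -1.8642)

1 1.5486 1->0
2 2.7854 0->1
final: 1 6.3231 -1.8642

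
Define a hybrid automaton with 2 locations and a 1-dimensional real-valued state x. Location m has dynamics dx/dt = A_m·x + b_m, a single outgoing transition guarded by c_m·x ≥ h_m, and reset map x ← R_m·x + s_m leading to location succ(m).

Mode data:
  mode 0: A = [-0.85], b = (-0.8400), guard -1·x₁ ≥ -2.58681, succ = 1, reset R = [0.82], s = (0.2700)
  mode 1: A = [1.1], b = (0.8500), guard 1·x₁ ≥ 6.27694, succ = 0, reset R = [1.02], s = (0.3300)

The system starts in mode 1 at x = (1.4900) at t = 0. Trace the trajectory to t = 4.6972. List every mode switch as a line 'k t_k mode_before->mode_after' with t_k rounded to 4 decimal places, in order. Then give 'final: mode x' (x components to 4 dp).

Mode 1: guard c·x = 6.2769 hit at Δt = 1.0331 (t = 1.0331), x⁻ = (6.2769) → reset → x⁺ = (6.7325), jump to mode 0
Mode 0: guard c·x = -2.5868 hit at Δt = 0.9058 (t = 1.9389), x⁻ = (2.5868) → reset → x⁺ = (2.3912), jump to mode 1
Mode 1: guard c·x = 6.2769 hit at Δt = 0.7283 (t = 2.6672), x⁻ = (6.2769) → reset → x⁺ = (6.7325), jump to mode 0
Mode 0: guard c·x = -2.5868 hit at Δt = 0.9058 (t = 3.5730), x⁻ = (2.5868) → reset → x⁺ = (2.3912), jump to mode 1
Mode 1: guard c·x = 6.2769 hit at Δt = 0.7283 (t = 4.3014), x⁻ = (6.2769) → reset → x⁺ = (6.7325), jump to mode 0
Mode 0: flow for 0.3958 to horizon, guard not reached → x = (4.5267)

1 1.0331 1->0
2 1.9389 0->1
3 2.6672 1->0
4 3.5730 0->1
5 4.3014 1->0
final: 0 4.5267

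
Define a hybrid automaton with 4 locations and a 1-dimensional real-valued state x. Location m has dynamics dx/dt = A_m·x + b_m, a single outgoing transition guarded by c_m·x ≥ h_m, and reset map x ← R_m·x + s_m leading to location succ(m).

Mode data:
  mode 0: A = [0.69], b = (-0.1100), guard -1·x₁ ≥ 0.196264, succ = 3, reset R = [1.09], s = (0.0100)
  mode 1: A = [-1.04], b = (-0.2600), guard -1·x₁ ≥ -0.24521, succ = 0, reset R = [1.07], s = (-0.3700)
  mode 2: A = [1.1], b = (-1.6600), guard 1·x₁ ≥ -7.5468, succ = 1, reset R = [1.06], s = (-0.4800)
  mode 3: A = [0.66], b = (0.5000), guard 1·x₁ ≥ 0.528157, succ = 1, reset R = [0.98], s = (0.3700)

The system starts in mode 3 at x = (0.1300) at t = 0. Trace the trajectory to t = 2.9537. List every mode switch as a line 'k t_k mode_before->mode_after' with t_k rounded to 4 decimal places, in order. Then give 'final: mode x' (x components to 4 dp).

Mode 3: guard c·x = 0.5282 hit at Δt = 0.5615 (t = 0.5615), x⁻ = (0.5282) → reset → x⁺ = (0.8876), jump to mode 1
Mode 1: guard c·x = -0.2452 hit at Δt = 0.7997 (t = 1.3612), x⁻ = (0.2452) → reset → x⁺ = (-0.1076), jump to mode 0
Mode 0: guard c·x = 0.1963 hit at Δt = 0.4154 (t = 1.7766), x⁻ = (-0.1963) → reset → x⁺ = (-0.2039), jump to mode 3
Mode 3: flow for 1.1771 to horizon, guard not reached → x = (0.4464)

1 0.5615 3->1
2 1.3612 1->0
3 1.7766 0->3
final: 3 0.4464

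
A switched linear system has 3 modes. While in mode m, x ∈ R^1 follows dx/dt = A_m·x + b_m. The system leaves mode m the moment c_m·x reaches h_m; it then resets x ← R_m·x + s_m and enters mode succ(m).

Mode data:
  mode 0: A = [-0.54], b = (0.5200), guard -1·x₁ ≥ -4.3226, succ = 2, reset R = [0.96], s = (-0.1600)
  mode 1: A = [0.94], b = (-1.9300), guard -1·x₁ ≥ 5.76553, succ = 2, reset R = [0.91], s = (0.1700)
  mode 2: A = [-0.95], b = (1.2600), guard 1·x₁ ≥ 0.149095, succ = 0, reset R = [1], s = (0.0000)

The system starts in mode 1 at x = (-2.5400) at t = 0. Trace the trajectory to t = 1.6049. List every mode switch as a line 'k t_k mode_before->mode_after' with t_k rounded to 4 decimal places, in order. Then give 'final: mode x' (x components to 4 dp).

Mode 1: guard c·x = 5.7655 hit at Δt = 0.5659 (t = 0.5659), x⁻ = (-5.7655) → reset → x⁺ = (-5.0766), jump to mode 2
Mode 2: flow for 1.0390 to horizon, guard not reached → x = (-1.0599)

1 0.5659 1->2
final: 2 -1.0599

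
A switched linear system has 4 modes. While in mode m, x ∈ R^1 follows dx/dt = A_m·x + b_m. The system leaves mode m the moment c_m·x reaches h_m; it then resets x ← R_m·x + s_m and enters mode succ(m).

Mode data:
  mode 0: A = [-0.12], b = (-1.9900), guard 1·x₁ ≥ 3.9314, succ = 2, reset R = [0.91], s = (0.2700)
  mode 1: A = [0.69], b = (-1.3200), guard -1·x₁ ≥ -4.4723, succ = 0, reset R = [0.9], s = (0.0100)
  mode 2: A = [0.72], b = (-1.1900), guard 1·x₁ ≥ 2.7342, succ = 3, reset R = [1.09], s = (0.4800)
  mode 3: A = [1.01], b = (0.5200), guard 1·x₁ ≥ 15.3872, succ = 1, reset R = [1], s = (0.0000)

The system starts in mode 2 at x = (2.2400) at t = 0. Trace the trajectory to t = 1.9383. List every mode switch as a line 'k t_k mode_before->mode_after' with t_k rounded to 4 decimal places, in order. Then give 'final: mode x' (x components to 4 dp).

1 0.8481 2->3
final: 3 11.4403

Mode 2: guard c·x = 2.7342 hit at Δt = 0.8481 (t = 0.8481), x⁻ = (2.7342) → reset → x⁺ = (3.4603), jump to mode 3
Mode 3: flow for 1.0902 to horizon, guard not reached → x = (11.4403)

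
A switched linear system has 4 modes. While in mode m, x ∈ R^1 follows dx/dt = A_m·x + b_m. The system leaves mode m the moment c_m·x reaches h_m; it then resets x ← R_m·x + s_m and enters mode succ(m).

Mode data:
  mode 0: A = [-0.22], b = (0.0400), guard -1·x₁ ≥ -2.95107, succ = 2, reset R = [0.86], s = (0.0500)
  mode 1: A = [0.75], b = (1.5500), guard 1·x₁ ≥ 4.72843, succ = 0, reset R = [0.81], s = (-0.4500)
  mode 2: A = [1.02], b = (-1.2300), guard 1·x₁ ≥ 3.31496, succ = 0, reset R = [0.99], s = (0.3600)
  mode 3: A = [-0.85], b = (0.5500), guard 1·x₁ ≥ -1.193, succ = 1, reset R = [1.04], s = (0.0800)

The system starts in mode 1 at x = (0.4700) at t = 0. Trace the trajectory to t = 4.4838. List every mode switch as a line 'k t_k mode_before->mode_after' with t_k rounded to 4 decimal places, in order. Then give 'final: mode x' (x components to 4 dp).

Mode 1: guard c·x = 4.7284 hit at Δt = 1.3138 (t = 1.3138), x⁻ = (4.7284) → reset → x⁺ = (3.3800), jump to mode 0
Mode 0: guard c·x = -2.9511 hit at Δt = 0.6546 (t = 1.9684), x⁻ = (2.9511) → reset → x⁺ = (2.5879), jump to mode 2
Mode 2: guard c·x = 3.3150 hit at Δt = 0.4144 (t = 2.3828), x⁻ = (3.3150) → reset → x⁺ = (3.6418), jump to mode 0
Mode 0: guard c·x = -2.9511 hit at Δt = 1.0122 (t = 3.3950), x⁻ = (2.9511) → reset → x⁺ = (2.5879), jump to mode 2
Mode 2: guard c·x = 3.3150 hit at Δt = 0.4144 (t = 3.8094), x⁻ = (3.3150) → reset → x⁺ = (3.6418), jump to mode 0
Mode 0: flow for 0.6744 to horizon, guard not reached → x = (3.1648)

1 1.3138 1->0
2 1.9684 0->2
3 2.3828 2->0
4 3.3950 0->2
5 3.8094 2->0
final: 0 3.1648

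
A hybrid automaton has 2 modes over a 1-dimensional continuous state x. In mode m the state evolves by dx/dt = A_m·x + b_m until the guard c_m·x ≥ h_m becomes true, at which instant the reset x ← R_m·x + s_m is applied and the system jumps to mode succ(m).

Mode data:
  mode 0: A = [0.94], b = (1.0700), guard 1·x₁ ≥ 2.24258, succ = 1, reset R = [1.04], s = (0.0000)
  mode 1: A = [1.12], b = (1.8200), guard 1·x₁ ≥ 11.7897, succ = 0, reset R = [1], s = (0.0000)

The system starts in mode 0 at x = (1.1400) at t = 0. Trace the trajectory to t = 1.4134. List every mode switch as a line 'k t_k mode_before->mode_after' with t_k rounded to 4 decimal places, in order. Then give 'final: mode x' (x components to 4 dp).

1 0.4199 0->1
final: 1 10.4155

Mode 0: guard c·x = 2.2426 hit at Δt = 0.4199 (t = 0.4199), x⁻ = (2.2426) → reset → x⁺ = (2.3323), jump to mode 1
Mode 1: flow for 0.9935 to horizon, guard not reached → x = (10.4155)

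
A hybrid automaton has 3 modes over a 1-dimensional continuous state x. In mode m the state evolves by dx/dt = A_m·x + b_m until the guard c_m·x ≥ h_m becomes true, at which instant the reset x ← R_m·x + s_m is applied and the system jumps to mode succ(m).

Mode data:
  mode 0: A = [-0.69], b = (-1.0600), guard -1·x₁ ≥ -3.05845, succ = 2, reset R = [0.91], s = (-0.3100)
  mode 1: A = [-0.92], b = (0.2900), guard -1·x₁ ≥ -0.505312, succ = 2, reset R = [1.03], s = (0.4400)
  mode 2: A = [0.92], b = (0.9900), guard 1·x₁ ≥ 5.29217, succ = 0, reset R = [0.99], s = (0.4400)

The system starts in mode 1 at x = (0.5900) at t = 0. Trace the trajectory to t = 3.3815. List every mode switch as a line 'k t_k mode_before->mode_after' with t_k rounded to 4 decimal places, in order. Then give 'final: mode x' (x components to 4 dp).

1 0.4005 1->2
2 1.6397 2->0
3 2.2938 0->2
4 2.9292 2->0
final: 0 3.7450

Mode 1: guard c·x = -0.5053 hit at Δt = 0.4005 (t = 0.4005), x⁻ = (0.5053) → reset → x⁺ = (0.9605), jump to mode 2
Mode 2: guard c·x = 5.2922 hit at Δt = 1.2392 (t = 1.6397), x⁻ = (5.2922) → reset → x⁺ = (5.6792), jump to mode 0
Mode 0: guard c·x = -3.0585 hit at Δt = 0.6541 (t = 2.2938), x⁻ = (3.0585) → reset → x⁺ = (2.4732), jump to mode 2
Mode 2: guard c·x = 5.2922 hit at Δt = 0.6354 (t = 2.9292), x⁻ = (5.2922) → reset → x⁺ = (5.6792), jump to mode 0
Mode 0: flow for 0.4523 to horizon, guard not reached → x = (3.7450)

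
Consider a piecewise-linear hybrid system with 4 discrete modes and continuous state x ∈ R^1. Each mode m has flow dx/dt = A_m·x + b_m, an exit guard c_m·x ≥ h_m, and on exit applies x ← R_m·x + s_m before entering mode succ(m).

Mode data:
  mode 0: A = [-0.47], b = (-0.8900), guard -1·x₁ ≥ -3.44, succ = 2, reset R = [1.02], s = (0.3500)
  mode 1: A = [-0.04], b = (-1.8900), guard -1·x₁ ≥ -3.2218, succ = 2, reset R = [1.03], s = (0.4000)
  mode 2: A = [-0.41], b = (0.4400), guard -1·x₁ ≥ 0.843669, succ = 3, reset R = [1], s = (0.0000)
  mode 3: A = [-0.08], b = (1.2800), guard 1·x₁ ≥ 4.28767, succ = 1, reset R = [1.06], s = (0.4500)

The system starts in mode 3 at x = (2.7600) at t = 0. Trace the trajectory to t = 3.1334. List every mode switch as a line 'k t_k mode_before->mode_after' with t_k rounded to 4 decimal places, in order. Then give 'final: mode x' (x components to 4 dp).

Mode 3: guard c·x = 4.2877 hit at Δt = 1.5325 (t = 1.5325), x⁻ = (4.2877) → reset → x⁺ = (4.9949), jump to mode 1
Mode 1: guard c·x = -3.2218 hit at Δt = 0.8632 (t = 2.3957), x⁻ = (3.2218) → reset → x⁺ = (3.7185), jump to mode 2
Mode 2: flow for 0.7377 to horizon, guard not reached → x = (3.0280)

1 1.5325 3->1
2 2.3957 1->2
final: 2 3.0280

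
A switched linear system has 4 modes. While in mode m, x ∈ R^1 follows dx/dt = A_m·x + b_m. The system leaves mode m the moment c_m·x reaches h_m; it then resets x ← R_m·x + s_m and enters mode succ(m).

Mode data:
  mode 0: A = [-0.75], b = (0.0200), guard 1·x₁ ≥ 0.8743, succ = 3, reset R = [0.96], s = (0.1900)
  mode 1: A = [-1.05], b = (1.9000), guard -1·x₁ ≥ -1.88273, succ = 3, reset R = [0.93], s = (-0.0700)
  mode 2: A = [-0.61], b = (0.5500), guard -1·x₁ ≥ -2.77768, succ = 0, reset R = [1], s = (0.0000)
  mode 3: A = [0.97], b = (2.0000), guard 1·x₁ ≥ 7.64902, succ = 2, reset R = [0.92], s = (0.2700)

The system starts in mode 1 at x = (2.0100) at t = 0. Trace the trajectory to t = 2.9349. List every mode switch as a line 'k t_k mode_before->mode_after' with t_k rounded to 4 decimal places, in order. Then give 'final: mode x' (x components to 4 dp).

1 0.9594 1->3
2 1.9423 3->2
final: 2 4.3979

Mode 1: guard c·x = -1.8827 hit at Δt = 0.9594 (t = 0.9594), x⁻ = (1.8827) → reset → x⁺ = (1.6809), jump to mode 3
Mode 3: guard c·x = 7.6490 hit at Δt = 0.9829 (t = 1.9423), x⁻ = (7.6490) → reset → x⁺ = (7.3071), jump to mode 2
Mode 2: flow for 0.9926 to horizon, guard not reached → x = (4.3979)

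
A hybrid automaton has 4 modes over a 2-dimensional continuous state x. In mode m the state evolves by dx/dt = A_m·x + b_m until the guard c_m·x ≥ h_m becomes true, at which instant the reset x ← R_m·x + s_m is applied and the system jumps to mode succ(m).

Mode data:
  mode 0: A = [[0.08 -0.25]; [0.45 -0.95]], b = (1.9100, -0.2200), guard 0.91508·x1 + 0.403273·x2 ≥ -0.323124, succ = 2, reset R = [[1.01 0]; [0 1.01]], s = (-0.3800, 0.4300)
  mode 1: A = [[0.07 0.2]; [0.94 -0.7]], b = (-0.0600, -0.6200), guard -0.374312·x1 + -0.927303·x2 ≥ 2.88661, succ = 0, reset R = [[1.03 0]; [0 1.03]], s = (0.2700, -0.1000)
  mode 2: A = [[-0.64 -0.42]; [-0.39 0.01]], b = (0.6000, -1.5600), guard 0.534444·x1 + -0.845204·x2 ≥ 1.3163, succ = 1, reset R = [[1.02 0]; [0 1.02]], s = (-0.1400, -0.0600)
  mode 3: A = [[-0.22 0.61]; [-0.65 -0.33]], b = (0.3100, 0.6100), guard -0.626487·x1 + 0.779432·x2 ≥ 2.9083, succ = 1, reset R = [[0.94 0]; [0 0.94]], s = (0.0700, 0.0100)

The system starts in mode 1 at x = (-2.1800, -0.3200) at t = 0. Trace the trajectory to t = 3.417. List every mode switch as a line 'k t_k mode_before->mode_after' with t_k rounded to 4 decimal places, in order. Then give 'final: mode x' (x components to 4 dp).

1 0.8867 1->0
2 2.0320 0->2
3 2.4464 2->1
final: 1 -0.2352 -1.2607

Mode 1: guard c·x = 2.8866 hit at Δt = 0.8867 (t = 0.8867), x⁻ = (-2.6018, -2.0627) → reset → x⁺ = (-2.4099, -2.2246), jump to mode 0
Mode 0: guard c·x = -0.3231 hit at Δt = 1.1453 (t = 2.0320), x⁻ = (0.1676, -1.1815) → reset → x⁺ = (-0.2108, -0.7633), jump to mode 2
Mode 2: guard c·x = 1.3163 hit at Δt = 0.4144 (t = 2.4464), x⁻ = (0.2245, -1.4154) → reset → x⁺ = (0.0890, -1.5037), jump to mode 1
Mode 1: flow for 0.9706 to horizon, guard not reached → x = (-0.2352, -1.2607)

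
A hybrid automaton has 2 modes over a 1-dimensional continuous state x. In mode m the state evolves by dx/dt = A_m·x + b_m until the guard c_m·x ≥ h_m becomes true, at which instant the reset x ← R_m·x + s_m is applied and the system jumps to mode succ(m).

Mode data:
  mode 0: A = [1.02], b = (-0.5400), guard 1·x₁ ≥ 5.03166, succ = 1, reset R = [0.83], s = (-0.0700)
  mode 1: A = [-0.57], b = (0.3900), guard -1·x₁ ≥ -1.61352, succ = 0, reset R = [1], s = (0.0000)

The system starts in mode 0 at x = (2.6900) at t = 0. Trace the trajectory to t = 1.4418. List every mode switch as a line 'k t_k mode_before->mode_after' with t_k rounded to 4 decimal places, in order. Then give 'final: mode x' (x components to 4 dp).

1 0.7198 0->1
final: 1 2.9518

Mode 0: guard c·x = 5.0317 hit at Δt = 0.7198 (t = 0.7198), x⁻ = (5.0317) → reset → x⁺ = (4.1063), jump to mode 1
Mode 1: flow for 0.7220 to horizon, guard not reached → x = (2.9518)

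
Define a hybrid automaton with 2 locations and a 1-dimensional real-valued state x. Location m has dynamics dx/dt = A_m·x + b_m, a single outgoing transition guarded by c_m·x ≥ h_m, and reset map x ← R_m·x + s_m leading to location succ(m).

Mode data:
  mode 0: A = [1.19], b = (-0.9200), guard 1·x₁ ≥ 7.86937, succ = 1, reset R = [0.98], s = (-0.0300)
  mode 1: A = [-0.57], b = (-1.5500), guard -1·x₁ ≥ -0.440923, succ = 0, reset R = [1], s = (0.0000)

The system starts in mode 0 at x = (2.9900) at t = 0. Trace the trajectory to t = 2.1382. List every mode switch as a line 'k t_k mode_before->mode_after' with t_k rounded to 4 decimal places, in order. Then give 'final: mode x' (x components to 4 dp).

Mode 0: guard c·x = 7.8694 hit at Δt = 0.9777 (t = 0.9777), x⁻ = (7.8694) → reset → x⁺ = (7.6820), jump to mode 1
Mode 1: flow for 1.1605 to horizon, guard not reached → x = (2.6486)

1 0.9777 0->1
final: 1 2.6486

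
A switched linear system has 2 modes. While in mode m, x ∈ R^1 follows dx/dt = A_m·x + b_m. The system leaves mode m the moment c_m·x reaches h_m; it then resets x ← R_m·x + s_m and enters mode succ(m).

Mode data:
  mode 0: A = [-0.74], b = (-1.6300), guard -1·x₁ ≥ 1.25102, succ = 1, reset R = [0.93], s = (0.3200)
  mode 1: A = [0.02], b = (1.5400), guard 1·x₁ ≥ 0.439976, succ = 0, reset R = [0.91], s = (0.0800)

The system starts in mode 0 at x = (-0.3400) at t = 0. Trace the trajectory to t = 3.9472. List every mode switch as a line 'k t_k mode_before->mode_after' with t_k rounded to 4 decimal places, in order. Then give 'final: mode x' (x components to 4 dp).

1 0.9075 0->1
2 1.7431 1->0
3 3.1438 0->1
final: 1 0.3902

Mode 0: guard c·x = 1.2510 hit at Δt = 0.9075 (t = 0.9075), x⁻ = (-1.2510) → reset → x⁺ = (-0.8434), jump to mode 1
Mode 1: guard c·x = 0.4400 hit at Δt = 0.8356 (t = 1.7431), x⁻ = (0.4400) → reset → x⁺ = (0.4804), jump to mode 0
Mode 0: guard c·x = 1.2510 hit at Δt = 1.4007 (t = 3.1438), x⁻ = (-1.2510) → reset → x⁺ = (-0.8434), jump to mode 1
Mode 1: flow for 0.8034 to horizon, guard not reached → x = (0.3902)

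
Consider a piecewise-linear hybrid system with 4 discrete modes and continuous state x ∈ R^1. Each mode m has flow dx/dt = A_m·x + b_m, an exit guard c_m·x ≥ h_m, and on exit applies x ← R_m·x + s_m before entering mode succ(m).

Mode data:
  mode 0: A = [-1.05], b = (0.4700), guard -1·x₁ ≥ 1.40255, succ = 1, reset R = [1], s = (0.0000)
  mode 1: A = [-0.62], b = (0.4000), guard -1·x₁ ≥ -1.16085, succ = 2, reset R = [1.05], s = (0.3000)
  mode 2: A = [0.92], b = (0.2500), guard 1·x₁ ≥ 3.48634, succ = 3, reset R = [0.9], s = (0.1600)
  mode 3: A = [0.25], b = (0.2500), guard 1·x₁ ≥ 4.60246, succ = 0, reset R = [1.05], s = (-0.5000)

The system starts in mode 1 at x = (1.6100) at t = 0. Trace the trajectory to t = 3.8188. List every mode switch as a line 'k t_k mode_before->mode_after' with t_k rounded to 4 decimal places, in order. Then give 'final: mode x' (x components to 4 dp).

1 1.0104 1->2
2 1.8162 2->3
3 2.8767 3->0
final: 0 1.8924

Mode 1: guard c·x = -1.1608 hit at Δt = 1.0104 (t = 1.0104), x⁻ = (1.1609) → reset → x⁺ = (1.5189), jump to mode 2
Mode 2: guard c·x = 3.4863 hit at Δt = 0.8058 (t = 1.8162), x⁻ = (3.4863) → reset → x⁺ = (3.2977), jump to mode 3
Mode 3: guard c·x = 4.6025 hit at Δt = 1.0605 (t = 2.8767), x⁻ = (4.6025) → reset → x⁺ = (4.3326), jump to mode 0
Mode 0: flow for 0.9421 to horizon, guard not reached → x = (1.8924)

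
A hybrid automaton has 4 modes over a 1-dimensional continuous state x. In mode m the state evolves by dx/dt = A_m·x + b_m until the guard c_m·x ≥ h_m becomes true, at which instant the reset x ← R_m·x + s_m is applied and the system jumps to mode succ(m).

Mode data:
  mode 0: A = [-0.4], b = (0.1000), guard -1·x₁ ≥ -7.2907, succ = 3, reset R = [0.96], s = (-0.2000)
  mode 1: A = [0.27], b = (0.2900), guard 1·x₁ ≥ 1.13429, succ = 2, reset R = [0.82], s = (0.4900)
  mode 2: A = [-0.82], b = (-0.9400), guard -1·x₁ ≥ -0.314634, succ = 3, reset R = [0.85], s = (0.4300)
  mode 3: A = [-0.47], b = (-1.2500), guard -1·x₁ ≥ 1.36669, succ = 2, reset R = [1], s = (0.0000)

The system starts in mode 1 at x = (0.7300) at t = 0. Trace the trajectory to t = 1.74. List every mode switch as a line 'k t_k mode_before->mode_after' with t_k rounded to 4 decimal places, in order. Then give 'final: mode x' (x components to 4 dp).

1 0.7489 1->2
2 1.4360 2->3
final: 3 0.2505

Mode 1: guard c·x = 1.1343 hit at Δt = 0.7489 (t = 0.7489), x⁻ = (1.1343) → reset → x⁺ = (1.4201), jump to mode 2
Mode 2: guard c·x = -0.3146 hit at Δt = 0.6871 (t = 1.4360), x⁻ = (0.3146) → reset → x⁺ = (0.6974), jump to mode 3
Mode 3: flow for 0.3040 to horizon, guard not reached → x = (0.2505)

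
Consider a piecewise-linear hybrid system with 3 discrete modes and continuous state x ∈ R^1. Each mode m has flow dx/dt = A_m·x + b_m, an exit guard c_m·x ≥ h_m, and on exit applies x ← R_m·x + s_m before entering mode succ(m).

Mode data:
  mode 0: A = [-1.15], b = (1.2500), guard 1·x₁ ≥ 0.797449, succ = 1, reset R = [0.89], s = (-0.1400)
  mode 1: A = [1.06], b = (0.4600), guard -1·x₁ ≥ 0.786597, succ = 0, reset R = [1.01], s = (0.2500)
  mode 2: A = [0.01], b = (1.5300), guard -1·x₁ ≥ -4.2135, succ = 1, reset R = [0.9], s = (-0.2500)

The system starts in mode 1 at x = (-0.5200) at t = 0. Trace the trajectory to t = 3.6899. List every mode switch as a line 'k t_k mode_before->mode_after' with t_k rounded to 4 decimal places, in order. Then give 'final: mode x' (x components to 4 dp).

1 1.3308 1->0
2 2.8343 0->1
final: 1 2.0519

Mode 1: guard c·x = 0.7866 hit at Δt = 1.3308 (t = 1.3308), x⁻ = (-0.7866) → reset → x⁺ = (-0.5445), jump to mode 0
Mode 0: guard c·x = 0.7974 hit at Δt = 1.5035 (t = 2.8343), x⁻ = (0.7974) → reset → x⁺ = (0.5697), jump to mode 1
Mode 1: flow for 0.8556 to horizon, guard not reached → x = (2.0519)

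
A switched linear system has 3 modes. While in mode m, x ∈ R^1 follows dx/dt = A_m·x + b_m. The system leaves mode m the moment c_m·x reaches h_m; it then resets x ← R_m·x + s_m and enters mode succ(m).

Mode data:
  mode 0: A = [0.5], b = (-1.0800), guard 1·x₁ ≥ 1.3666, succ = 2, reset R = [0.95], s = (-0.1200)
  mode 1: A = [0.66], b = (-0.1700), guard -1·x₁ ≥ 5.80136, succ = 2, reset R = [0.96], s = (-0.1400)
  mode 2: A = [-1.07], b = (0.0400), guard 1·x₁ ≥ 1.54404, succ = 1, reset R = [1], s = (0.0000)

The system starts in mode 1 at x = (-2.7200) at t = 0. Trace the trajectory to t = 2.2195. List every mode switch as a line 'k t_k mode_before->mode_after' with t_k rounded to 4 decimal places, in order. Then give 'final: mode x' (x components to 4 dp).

Mode 1: guard c·x = 5.8014 hit at Δt = 1.0764 (t = 1.0764), x⁻ = (-5.8014) → reset → x⁺ = (-5.7093), jump to mode 2
Mode 2: flow for 1.1431 to horizon, guard not reached → x = (-1.6539)

1 1.0764 1->2
final: 2 -1.6539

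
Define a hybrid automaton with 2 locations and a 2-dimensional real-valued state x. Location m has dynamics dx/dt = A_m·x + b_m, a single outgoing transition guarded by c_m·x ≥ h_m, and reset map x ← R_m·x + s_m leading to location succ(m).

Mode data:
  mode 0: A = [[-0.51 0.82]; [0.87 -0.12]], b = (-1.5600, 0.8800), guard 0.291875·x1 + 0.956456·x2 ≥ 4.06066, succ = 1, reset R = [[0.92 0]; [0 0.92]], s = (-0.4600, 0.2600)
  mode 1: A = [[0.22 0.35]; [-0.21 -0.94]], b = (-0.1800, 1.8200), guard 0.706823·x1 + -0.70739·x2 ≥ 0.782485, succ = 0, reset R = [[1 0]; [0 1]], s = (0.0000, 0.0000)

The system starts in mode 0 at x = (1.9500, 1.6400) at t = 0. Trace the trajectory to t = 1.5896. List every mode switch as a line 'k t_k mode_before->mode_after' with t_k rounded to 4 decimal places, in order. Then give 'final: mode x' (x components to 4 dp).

Mode 0: guard c·x = 4.0607 hit at Δt = 1.0212 (t = 1.0212), x⁻ = (1.7439, 3.7134) → reset → x⁺ = (1.1444, 3.6763), jump to mode 1
Mode 1: flow for 0.5684 to horizon, guard not reached → x = (1.8707, 2.8130)

1 1.0212 0->1
final: 1 1.8707 2.8130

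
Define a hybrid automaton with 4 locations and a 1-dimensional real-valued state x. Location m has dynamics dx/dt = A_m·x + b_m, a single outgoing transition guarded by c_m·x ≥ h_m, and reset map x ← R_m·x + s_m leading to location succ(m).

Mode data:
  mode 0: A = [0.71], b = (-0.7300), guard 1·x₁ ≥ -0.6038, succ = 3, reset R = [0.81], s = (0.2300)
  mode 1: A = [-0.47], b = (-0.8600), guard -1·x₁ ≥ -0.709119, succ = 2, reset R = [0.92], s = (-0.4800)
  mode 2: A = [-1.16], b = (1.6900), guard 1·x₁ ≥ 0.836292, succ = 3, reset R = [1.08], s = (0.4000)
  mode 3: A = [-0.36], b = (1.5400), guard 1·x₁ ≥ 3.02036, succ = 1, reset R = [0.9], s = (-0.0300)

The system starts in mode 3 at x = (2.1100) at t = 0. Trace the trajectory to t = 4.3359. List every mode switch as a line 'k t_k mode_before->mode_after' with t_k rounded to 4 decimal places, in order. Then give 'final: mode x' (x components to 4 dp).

Mode 3: guard c·x = 3.0204 hit at Δt = 1.5129 (t = 1.5129), x⁻ = (3.0204) → reset → x⁺ = (2.6883), jump to mode 1
Mode 1: guard c·x = -0.7091 hit at Δt = 1.2263 (t = 2.7392), x⁻ = (0.7091) → reset → x⁺ = (0.1724), jump to mode 2
Mode 2: guard c·x = 0.8363 hit at Δt = 0.6271 (t = 3.3663), x⁻ = (0.8363) → reset → x⁺ = (1.3032), jump to mode 3
Mode 3: flow for 0.9696 to horizon, guard not reached → x = (2.1796)

1 1.5129 3->1
2 2.7392 1->2
3 3.3663 2->3
final: 3 2.1796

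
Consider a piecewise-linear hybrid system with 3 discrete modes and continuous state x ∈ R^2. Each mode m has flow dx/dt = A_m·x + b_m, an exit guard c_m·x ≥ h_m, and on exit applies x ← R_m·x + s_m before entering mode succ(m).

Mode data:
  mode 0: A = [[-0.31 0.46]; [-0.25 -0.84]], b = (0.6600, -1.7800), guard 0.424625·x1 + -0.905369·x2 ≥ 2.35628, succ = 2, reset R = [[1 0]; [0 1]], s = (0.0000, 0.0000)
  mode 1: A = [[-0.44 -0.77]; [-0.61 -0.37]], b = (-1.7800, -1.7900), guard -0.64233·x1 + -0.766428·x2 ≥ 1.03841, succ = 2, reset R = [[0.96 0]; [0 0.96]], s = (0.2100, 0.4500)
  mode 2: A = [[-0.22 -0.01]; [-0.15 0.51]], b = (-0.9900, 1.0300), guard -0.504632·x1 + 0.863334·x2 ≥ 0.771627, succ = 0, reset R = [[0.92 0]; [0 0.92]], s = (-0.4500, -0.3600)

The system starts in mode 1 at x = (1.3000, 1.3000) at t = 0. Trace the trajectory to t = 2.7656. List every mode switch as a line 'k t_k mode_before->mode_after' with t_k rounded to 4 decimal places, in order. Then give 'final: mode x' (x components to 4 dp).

Mode 1: guard c·x = 1.0384 hit at Δt = 1.0855 (t = 1.0855), x⁻ = (-0.7517, -0.7249) → reset → x⁺ = (-0.5116, -0.2459), jump to mode 2
Mode 2: guard c·x = 0.7716 hit at Δt = 0.5119 (t = 1.5974), x⁻ = (-0.9366, 0.3463) → reset → x⁺ = (-1.3117, -0.0414), jump to mode 0
Mode 0: flow for 1.1682 to horizon, guard not reached → x = (-0.5927, -1.1869)

1 1.0855 1->2
2 1.5974 2->0
final: 0 -0.5927 -1.1869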